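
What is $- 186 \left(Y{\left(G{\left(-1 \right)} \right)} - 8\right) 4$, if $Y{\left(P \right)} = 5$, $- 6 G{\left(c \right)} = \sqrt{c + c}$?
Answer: $2232$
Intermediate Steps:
$G{\left(c \right)} = - \frac{\sqrt{2} \sqrt{c}}{6}$ ($G{\left(c \right)} = - \frac{\sqrt{c + c}}{6} = - \frac{\sqrt{2 c}}{6} = - \frac{\sqrt{2} \sqrt{c}}{6}$)
$- 186 \left(Y{\left(G{\left(-1 \right)} \right)} - 8\right) 4 = - 186 \left(5 - 8\right) 4 = - 186 \left(\left(-3\right) 4\right) = \left(-186\right) \left(-12\right) = 2232$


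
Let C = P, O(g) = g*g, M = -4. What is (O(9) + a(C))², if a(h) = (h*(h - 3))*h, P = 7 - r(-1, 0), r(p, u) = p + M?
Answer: 1896129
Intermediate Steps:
r(p, u) = -4 + p (r(p, u) = p - 4 = -4 + p)
O(g) = g²
P = 12 (P = 7 - (-4 - 1) = 7 - 1*(-5) = 7 + 5 = 12)
C = 12
a(h) = h²*(-3 + h) (a(h) = (h*(-3 + h))*h = h²*(-3 + h))
(O(9) + a(C))² = (9² + 12²*(-3 + 12))² = (81 + 144*9)² = (81 + 1296)² = 1377² = 1896129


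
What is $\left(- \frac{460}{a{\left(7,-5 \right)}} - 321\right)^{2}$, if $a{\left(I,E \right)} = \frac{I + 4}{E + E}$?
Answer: $\frac{1142761}{121} \approx 9444.3$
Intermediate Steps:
$a{\left(I,E \right)} = \frac{4 + I}{2 E}$
$\left(- \frac{460}{a{\left(7,-5 \right)}} - 321\right)^{2} = \left(- \frac{460}{\frac{1}{2} \frac{1}{-5} \left(4 + 7\right)} - 321\right)^{2} = \left(- \frac{460}{\frac{1}{2} \left(- \frac{1}{5}\right) 11} - 321\right)^{2} = \left(- \frac{460}{- \frac{11}{10}} - 321\right)^{2} = \left(\left(-460\right) \left(- \frac{10}{11}\right) - 321\right)^{2} = \left(\frac{4600}{11} - 321\right)^{2} = \left(\frac{1069}{11}\right)^{2} = \frac{1142761}{121}$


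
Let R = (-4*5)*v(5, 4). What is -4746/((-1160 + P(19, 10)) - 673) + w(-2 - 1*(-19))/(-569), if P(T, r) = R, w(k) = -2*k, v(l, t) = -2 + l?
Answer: 921612/359039 ≈ 2.5669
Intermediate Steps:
R = -60 (R = (-4*5)*(-2 + 5) = -20*3 = -60)
P(T, r) = -60
-4746/((-1160 + P(19, 10)) - 673) + w(-2 - 1*(-19))/(-569) = -4746/((-1160 - 60) - 673) - 2*(-2 - 1*(-19))/(-569) = -4746/(-1220 - 673) - 2*(-2 + 19)*(-1/569) = -4746/(-1893) - 2*17*(-1/569) = -4746*(-1/1893) - 34*(-1/569) = 1582/631 + 34/569 = 921612/359039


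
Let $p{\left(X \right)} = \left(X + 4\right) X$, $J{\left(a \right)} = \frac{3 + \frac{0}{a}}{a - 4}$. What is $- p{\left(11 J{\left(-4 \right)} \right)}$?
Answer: $- \frac{33}{64} \approx -0.51563$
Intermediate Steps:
$J{\left(a \right)} = \frac{3}{-4 + a}$ ($J{\left(a \right)} = \frac{3 + 0}{-4 + a} = \frac{3}{-4 + a}$)
$p{\left(X \right)} = X \left(4 + X\right)$ ($p{\left(X \right)} = \left(4 + X\right) X = X \left(4 + X\right)$)
$- p{\left(11 J{\left(-4 \right)} \right)} = - 11 \frac{3}{-4 - 4} \left(4 + 11 \frac{3}{-4 - 4}\right) = - 11 \frac{3}{-8} \left(4 + 11 \frac{3}{-8}\right) = - 11 \cdot 3 \left(- \frac{1}{8}\right) \left(4 + 11 \cdot 3 \left(- \frac{1}{8}\right)\right) = - 11 \left(- \frac{3}{8}\right) \left(4 + 11 \left(- \frac{3}{8}\right)\right) = - \frac{\left(-33\right) \left(4 - \frac{33}{8}\right)}{8} = - \frac{\left(-33\right) \left(-1\right)}{8 \cdot 8} = \left(-1\right) \frac{33}{64} = - \frac{33}{64}$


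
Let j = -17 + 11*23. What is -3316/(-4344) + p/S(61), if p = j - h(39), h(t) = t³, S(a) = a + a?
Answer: -16015750/33123 ≈ -483.52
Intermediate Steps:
S(a) = 2*a
j = 236 (j = -17 + 253 = 236)
p = -59083 (p = 236 - 1*39³ = 236 - 1*59319 = 236 - 59319 = -59083)
-3316/(-4344) + p/S(61) = -3316/(-4344) - 59083/(2*61) = -3316*(-1/4344) - 59083/122 = 829/1086 - 59083*1/122 = 829/1086 - 59083/122 = -16015750/33123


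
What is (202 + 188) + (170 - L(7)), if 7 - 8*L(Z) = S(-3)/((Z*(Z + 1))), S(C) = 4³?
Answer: 31319/56 ≈ 559.27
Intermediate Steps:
S(C) = 64
L(Z) = 7/8 - 8/(Z*(1 + Z)) (L(Z) = 7/8 - 8/(Z*(Z + 1)) = 7/8 - 8/(Z*(1 + Z)))
(202 + 188) + (170 - L(7)) = (202 + 188) + (170 - (-64 + 7*7 + 7*7²)/(8*7*(1 + 7))) = 390 + (170 - (-64 + 49 + 7*49)/(8*7*8)) = 390 + (170 - (-64 + 49 + 343)/(8*7*8)) = 390 + (170 - 328/(8*7*8)) = 390 + (170 - 1*41/56) = 390 + (170 - 41/56) = 390 + 9479/56 = 31319/56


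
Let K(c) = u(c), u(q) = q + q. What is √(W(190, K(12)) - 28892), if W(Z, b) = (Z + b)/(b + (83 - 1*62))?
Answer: I*√6499630/15 ≈ 169.96*I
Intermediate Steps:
u(q) = 2*q
K(c) = 2*c
W(Z, b) = (Z + b)/(21 + b) (W(Z, b) = (Z + b)/(b + (83 - 62)) = (Z + b)/(b + 21) = (Z + b)/(21 + b))
√(W(190, K(12)) - 28892) = √((190 + 2*12)/(21 + 2*12) - 28892) = √((190 + 24)/(21 + 24) - 28892) = √(214/45 - 28892) = √(-1299926/45) = I*√6499630/15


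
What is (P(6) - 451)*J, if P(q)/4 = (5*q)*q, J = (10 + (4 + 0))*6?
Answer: 22596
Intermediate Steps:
J = 84 (J = (10 + 4)*6 = 14*6 = 84)
P(q) = 20*q² (P(q) = 4*((5*q)*q) = 4*(5*q²) = 20*q²)
(P(6) - 451)*J = (20*6² - 451)*84 = (20*36 - 451)*84 = (720 - 451)*84 = 269*84 = 22596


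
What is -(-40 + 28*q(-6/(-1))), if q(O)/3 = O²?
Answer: -2984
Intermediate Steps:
q(O) = 3*O²
-(-40 + 28*q(-6/(-1))) = -(-40 + 28*(3*(-6/(-1))²)) = -(-40 + 28*(3*(-6*(-1))²)) = -(-40 + 28*(3*6²)) = -(-40 + 28*(3*36)) = -(-40 + 28*108) = -(-40 + 3024) = -1*2984 = -2984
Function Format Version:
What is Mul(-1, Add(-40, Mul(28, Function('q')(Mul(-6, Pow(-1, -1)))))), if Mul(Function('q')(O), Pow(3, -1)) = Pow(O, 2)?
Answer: -2984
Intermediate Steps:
Function('q')(O) = Mul(3, Pow(O, 2))
Mul(-1, Add(-40, Mul(28, Function('q')(Mul(-6, Pow(-1, -1)))))) = Mul(-1, Add(-40, Mul(28, Mul(3, Pow(Mul(-6, Pow(-1, -1)), 2))))) = Mul(-1, Add(-40, Mul(28, Mul(3, Pow(Mul(-6, -1), 2))))) = Mul(-1, Add(-40, Mul(28, Mul(3, Pow(6, 2))))) = Mul(-1, Add(-40, Mul(28, Mul(3, 36)))) = Mul(-1, Add(-40, Mul(28, 108))) = Mul(-1, Add(-40, 3024)) = Mul(-1, 2984) = -2984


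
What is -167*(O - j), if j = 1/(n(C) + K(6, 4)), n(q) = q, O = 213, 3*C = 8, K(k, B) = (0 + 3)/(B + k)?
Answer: -3160809/89 ≈ -35515.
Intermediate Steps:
K(k, B) = 3/(B + k)
C = 8/3 (C = (⅓)*8 = 8/3 ≈ 2.6667)
j = 30/89 (j = 1/(8/3 + 3/(4 + 6)) = 1/(8/3 + 3/10) = 1/(89/30) = 30/89 ≈ 0.33708)
-167*(O - j) = -167*(213 - 1*30/89) = -167*(213 - 30/89) = -167*18927/89 = -3160809/89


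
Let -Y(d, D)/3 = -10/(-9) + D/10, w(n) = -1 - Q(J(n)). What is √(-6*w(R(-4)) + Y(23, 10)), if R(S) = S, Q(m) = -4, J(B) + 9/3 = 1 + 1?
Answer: I*√219/3 ≈ 4.9329*I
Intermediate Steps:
J(B) = -1 (J(B) = -3 + (1 + 1) = -3 + 2 = -1)
w(n) = 3 (w(n) = -1 - 1*(-4) = -1 + 4 = 3)
Y(d, D) = -10/3 - 3*D/10 (Y(d, D) = -3*(-10/(-9) + D/10) = -3*(-10*(-⅑) + D*(⅒)) = -3*(10/9 + D/10) = -10/3 - 3*D/10)
√(-6*w(R(-4)) + Y(23, 10)) = √(-6*3 + (-10/3 - 3/10*10)) = √(-18 + (-10/3 - 3)) = √(-18 - 19/3) = √(-73/3) = I*√219/3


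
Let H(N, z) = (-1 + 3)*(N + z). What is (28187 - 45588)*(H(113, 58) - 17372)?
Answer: 296339030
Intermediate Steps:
H(N, z) = 2*N + 2*z (H(N, z) = 2*(N + z) = 2*N + 2*z)
(28187 - 45588)*(H(113, 58) - 17372) = (28187 - 45588)*((2*113 + 2*58) - 17372) = -17401*((226 + 116) - 17372) = -17401*(342 - 17372) = -17401*(-17030) = 296339030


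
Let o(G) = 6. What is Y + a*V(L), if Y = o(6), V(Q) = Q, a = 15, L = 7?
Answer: 111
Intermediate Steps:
Y = 6
Y + a*V(L) = 6 + 15*7 = 6 + 105 = 111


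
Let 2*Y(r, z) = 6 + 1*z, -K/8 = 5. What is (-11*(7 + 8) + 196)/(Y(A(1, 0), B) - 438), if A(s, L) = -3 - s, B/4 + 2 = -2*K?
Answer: -1/9 ≈ -0.11111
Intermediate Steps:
K = -40 (K = -8*5 = -40)
B = 312 (B = -8 + 4*(-2*(-40)) = -8 + 4*80 = -8 + 320 = 312)
Y(r, z) = 3 + z/2 (Y(r, z) = (6 + 1*z)/2 = (6 + z)/2 = 3 + z/2)
(-11*(7 + 8) + 196)/(Y(A(1, 0), B) - 438) = (-11*(7 + 8) + 196)/((3 + (1/2)*312) - 438) = (-11*15 + 196)/((3 + 156) - 438) = (-165 + 196)/(159 - 438) = 31/(-279) = 31*(-1/279) = -1/9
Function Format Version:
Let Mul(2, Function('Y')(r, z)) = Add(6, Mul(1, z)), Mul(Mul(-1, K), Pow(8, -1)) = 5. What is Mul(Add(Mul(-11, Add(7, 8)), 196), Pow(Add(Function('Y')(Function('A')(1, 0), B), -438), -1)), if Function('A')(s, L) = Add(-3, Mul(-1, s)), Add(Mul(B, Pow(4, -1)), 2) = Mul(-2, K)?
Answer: Rational(-1, 9) ≈ -0.11111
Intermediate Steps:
K = -40 (K = Mul(-8, 5) = -40)
B = 312 (B = Add(-8, Mul(4, Mul(-2, -40))) = Add(-8, Mul(4, 80)) = Add(-8, 320) = 312)
Function('Y')(r, z) = Add(3, Mul(Rational(1, 2), z)) (Function('Y')(r, z) = Mul(Rational(1, 2), Add(6, Mul(1, z))) = Mul(Rational(1, 2), Add(6, z)) = Add(3, Mul(Rational(1, 2), z)))
Mul(Add(Mul(-11, Add(7, 8)), 196), Pow(Add(Function('Y')(Function('A')(1, 0), B), -438), -1)) = Mul(Add(Mul(-11, Add(7, 8)), 196), Pow(Add(Add(3, Mul(Rational(1, 2), 312)), -438), -1)) = Mul(Add(Mul(-11, 15), 196), Pow(Add(Add(3, 156), -438), -1)) = Mul(Add(-165, 196), Pow(Add(159, -438), -1)) = Mul(31, Pow(-279, -1)) = Mul(31, Rational(-1, 279)) = Rational(-1, 9)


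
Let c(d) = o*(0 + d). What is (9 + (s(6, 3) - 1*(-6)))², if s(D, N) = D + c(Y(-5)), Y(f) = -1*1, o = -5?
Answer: 676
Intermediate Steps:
Y(f) = -1
c(d) = -5*d (c(d) = -5*(0 + d) = -5*d)
s(D, N) = 5 + D (s(D, N) = D - 5*(-1) = D + 5 = 5 + D)
(9 + (s(6, 3) - 1*(-6)))² = (9 + ((5 + 6) - 1*(-6)))² = (9 + (11 + 6))² = (9 + 17)² = 26² = 676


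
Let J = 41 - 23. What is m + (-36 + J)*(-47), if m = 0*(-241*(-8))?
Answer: 846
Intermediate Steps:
J = 18
m = 0 (m = 0*1928 = 0)
m + (-36 + J)*(-47) = 0 + (-36 + 18)*(-47) = 0 - 18*(-47) = 0 + 846 = 846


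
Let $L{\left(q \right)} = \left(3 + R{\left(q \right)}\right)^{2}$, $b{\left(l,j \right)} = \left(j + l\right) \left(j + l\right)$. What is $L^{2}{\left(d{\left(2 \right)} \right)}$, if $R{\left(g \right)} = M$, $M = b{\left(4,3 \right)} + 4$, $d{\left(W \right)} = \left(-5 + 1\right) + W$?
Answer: $9834496$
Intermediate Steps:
$b{\left(l,j \right)} = \left(j + l\right)^{2}$
$d{\left(W \right)} = -4 + W$
$M = 53$ ($M = \left(3 + 4\right)^{2} + 4 = 7^{2} + 4 = 49 + 4 = 53$)
$R{\left(g \right)} = 53$
$L{\left(q \right)} = 3136$ ($L{\left(q \right)} = \left(3 + 53\right)^{2} = 56^{2} = 3136$)
$L^{2}{\left(d{\left(2 \right)} \right)} = 3136^{2} = 9834496$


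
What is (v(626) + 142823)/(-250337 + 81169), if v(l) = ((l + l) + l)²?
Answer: -3669707/169168 ≈ -21.693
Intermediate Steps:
v(l) = 9*l² (v(l) = (2*l + l)² = (3*l)² = 9*l²)
(v(626) + 142823)/(-250337 + 81169) = (9*626² + 142823)/(-250337 + 81169) = (9*391876 + 142823)/(-169168) = (3526884 + 142823)*(-1/169168) = 3669707*(-1/169168) = -3669707/169168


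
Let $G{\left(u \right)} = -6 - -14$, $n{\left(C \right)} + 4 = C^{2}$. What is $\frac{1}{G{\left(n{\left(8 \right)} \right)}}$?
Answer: $\frac{1}{8} \approx 0.125$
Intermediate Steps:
$n{\left(C \right)} = -4 + C^{2}$
$G{\left(u \right)} = 8$ ($G{\left(u \right)} = -6 + 14 = 8$)
$\frac{1}{G{\left(n{\left(8 \right)} \right)}} = \frac{1}{8}$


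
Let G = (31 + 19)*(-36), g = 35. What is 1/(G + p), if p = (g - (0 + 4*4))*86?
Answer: -1/166 ≈ -0.0060241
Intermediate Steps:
G = -1800 (G = 50*(-36) = -1800)
p = 1634 (p = (35 - (0 + 4*4))*86 = (35 - (0 + 16))*86 = (35 - 1*16)*86 = (35 - 16)*86 = 19*86 = 1634)
1/(G + p) = 1/(-1800 + 1634) = 1/(-166) = -1/166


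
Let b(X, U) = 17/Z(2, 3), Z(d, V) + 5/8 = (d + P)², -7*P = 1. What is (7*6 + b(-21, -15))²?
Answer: 2825772964/1225449 ≈ 2305.9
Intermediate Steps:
P = -⅐ (P = -⅐*1 = -⅐ ≈ -0.14286)
Z(d, V) = -5/8 + (-⅐ + d)² (Z(d, V) = -5/8 + (d - ⅐)² = -5/8 + (-⅐ + d)²)
b(X, U) = 6664/1107 (b(X, U) = 17/(-5/8 + (-1 + 7*2)²/49) = 17/(-5/8 + (-1 + 14)²/49) = 17/(-5/8 + (1/49)*13²) = 17/(-5/8 + (1/49)*169) = 17/(-5/8 + 169/49) = 17/(1107/392) = 17*(392/1107) = 6664/1107)
(7*6 + b(-21, -15))² = (7*6 + 6664/1107)² = (42 + 6664/1107)² = (53158/1107)² = 2825772964/1225449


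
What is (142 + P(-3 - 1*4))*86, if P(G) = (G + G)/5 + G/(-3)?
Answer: 182578/15 ≈ 12172.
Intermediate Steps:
P(G) = G/15 (P(G) = (2*G)*(1/5) + G*(-1/3) = 2*G/5 - G/3 = G/15)
(142 + P(-3 - 1*4))*86 = (142 + (-3 - 1*4)/15)*86 = (142 + (-3 - 4)/15)*86 = (142 + (1/15)*(-7))*86 = (142 - 7/15)*86 = (2123/15)*86 = 182578/15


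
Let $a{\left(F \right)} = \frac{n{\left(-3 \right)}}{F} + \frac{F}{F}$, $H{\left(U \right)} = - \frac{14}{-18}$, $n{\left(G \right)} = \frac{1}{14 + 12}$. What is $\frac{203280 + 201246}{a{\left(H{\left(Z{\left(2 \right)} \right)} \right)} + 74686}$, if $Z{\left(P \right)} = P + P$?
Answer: $\frac{73623732}{13593043} \approx 5.4163$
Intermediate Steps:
$n{\left(G \right)} = \frac{1}{26}$
$Z{\left(P \right)} = 2 P$
$H{\left(U \right)} = \frac{7}{9}$ ($H{\left(U \right)} = \left(-14\right) \left(- \frac{1}{18}\right) = \frac{7}{9}$)
$a{\left(F \right)} = 1 + \frac{1}{26 F}$ ($a{\left(F \right)} = \frac{1}{26 F} + \frac{F}{F} = \frac{1}{26 F} + 1 = 1 + \frac{1}{26 F}$)
$\frac{203280 + 201246}{a{\left(H{\left(Z{\left(2 \right)} \right)} \right)} + 74686} = \frac{203280 + 201246}{\frac{\frac{1}{26} + \frac{7}{9}}{\frac{7}{9}} + 74686} = \frac{404526}{\frac{9}{7} \cdot \frac{191}{234} + 74686} = \frac{404526}{\frac{191}{182} + 74686} = \frac{404526}{\frac{13593043}{182}} = 404526 \cdot \frac{182}{13593043} = \frac{73623732}{13593043}$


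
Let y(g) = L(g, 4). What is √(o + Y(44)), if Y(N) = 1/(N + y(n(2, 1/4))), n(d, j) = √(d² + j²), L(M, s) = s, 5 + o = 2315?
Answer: √332643/12 ≈ 48.063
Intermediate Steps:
o = 2310 (o = -5 + 2315 = 2310)
y(g) = 4
Y(N) = 1/(4 + N) (Y(N) = 1/(N + 4) = 1/(4 + N))
√(o + Y(44)) = √(2310 + 1/(4 + 44)) = √(2310 + 1/48) = √(110881/48) = √332643/12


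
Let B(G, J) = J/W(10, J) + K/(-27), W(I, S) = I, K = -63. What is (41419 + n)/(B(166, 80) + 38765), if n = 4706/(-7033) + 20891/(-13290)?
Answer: 297781940899/278790381380 ≈ 1.0681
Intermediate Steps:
B(G, J) = 7/3 + J/10 (B(G, J) = J/10 - 63/(-27) = J*(⅒) - 63*(-1/27) = J/10 + 7/3 = 7/3 + J/10)
n = -16113011/7189890 (n = 4706*(-1/7033) + 20891*(-1/13290) = -362/541 - 20891/13290 = -16113011/7189890 ≈ -2.2411)
(41419 + n)/(B(166, 80) + 38765) = (41419 - 16113011/7189890)/((7/3 + (⅒)*80) + 38765) = 297781940899/(7189890*((7/3 + 8) + 38765)) = 297781940899/(7189890*(31/3 + 38765)) = 297781940899/(7189890*(116326/3)) = (297781940899/7189890)*(3/116326) = 297781940899/278790381380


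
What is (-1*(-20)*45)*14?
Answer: 12600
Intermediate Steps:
(-1*(-20)*45)*14 = (20*45)*14 = 900*14 = 12600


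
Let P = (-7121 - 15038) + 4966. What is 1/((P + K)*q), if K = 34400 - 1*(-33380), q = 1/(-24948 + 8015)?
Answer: -16933/50587 ≈ -0.33473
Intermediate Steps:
q = -1/16933 (q = 1/(-16933) = -1/16933 ≈ -5.9056e-5)
K = 67780 (K = 34400 + 33380 = 67780)
P = -17193 (P = -22159 + 4966 = -17193)
1/((P + K)*q) = 1/((-17193 + 67780)*(-1/16933)) = -16933/50587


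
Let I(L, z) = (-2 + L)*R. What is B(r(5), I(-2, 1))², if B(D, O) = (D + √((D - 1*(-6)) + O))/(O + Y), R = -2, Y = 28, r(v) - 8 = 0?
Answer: (8 + √22)²/1296 ≈ 0.12426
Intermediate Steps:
r(v) = 8 (r(v) = 8 + 0 = 8)
I(L, z) = 4 - 2*L (I(L, z) = (-2 + L)*(-2) = 4 - 2*L)
B(D, O) = (D + √(6 + D + O))/(28 + O) (B(D, O) = (D + √((D - 1*(-6)) + O))/(O + 28) = (D + √((D + 6) + O))/(28 + O) = (D + √((6 + D) + O))/(28 + O) = (D + √(6 + D + O))/(28 + O))
B(r(5), I(-2, 1))² = ((8 + √(6 + 8 + (4 - 2*(-2))))/(28 + (4 - 2*(-2))))² = ((8 + √(6 + 8 + (4 + 4)))/(28 + (4 + 4)))² = ((8 + √(6 + 8 + 8))/(28 + 8))² = ((8 + √22)/36)² = (2/9 + √22/36)²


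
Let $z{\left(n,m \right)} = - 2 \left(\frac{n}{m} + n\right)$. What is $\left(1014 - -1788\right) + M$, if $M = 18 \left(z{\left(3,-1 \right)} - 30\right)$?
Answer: $2262$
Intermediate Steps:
$z{\left(n,m \right)} = - 2 n - \frac{2 n}{m}$ ($z{\left(n,m \right)} = - 2 \left(n + \frac{n}{m}\right) = - 2 n - \frac{2 n}{m}$)
$M = -540$ ($M = 18 \left(\left(-2\right) 3 \frac{1}{-1} \left(1 - 1\right) - 30\right) = 18 \left(\left(-2\right) 3 \left(-1\right) 0 - 30\right) = 18 \left(0 - 30\right) = 18 \left(-30\right) = -540$)
$\left(1014 - -1788\right) + M = \left(1014 - -1788\right) - 540 = \left(1014 + 1788\right) - 540 = 2802 - 540 = 2262$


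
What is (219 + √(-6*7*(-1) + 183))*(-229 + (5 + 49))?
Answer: -40950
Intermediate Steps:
(219 + √(-6*7*(-1) + 183))*(-229 + (5 + 49)) = (219 + √(-42*(-1) + 183))*(-229 + 54) = (219 + √(42 + 183))*(-175) = (219 + √225)*(-175) = (219 + 15)*(-175) = 234*(-175) = -40950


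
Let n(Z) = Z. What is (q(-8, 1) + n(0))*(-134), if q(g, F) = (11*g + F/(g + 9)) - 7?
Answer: 12596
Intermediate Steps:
q(g, F) = -7 + 11*g + F/(9 + g) (q(g, F) = (11*g + F/(9 + g)) - 7 = -7 + 11*g + F/(9 + g))
(q(-8, 1) + n(0))*(-134) = ((-63 + 1 + 11*(-8)**2 + 92*(-8))/(9 - 8) + 0)*(-134) = ((-63 + 1 + 11*64 - 736)/1 + 0)*(-134) = (1*(-63 + 1 + 704 - 736) + 0)*(-134) = (1*(-94) + 0)*(-134) = (-94 + 0)*(-134) = -94*(-134) = 12596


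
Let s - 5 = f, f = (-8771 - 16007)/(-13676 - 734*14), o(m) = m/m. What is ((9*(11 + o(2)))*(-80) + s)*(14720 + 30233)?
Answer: -4648156877563/11976 ≈ -3.8812e+8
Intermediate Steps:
o(m) = 1
f = 12389/11976 (f = -24778/(-13676 - 10276) = -24778/(-23952) = -24778*(-1/23952) = 12389/11976 ≈ 1.0345)
s = 72269/11976 (s = 5 + 12389/11976 = 72269/11976 ≈ 6.0345)
((9*(11 + o(2)))*(-80) + s)*(14720 + 30233) = ((9*(11 + 1))*(-80) + 72269/11976)*(14720 + 30233) = ((9*12)*(-80) + 72269/11976)*44953 = (108*(-80) + 72269/11976)*44953 = (-8640 + 72269/11976)*44953 = -103400371/11976*44953 = -4648156877563/11976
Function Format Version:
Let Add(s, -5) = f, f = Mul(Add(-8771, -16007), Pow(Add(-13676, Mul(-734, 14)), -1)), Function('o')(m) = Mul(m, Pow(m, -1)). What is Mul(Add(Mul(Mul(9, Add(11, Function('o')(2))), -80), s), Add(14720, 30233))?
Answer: Rational(-4648156877563, 11976) ≈ -3.8812e+8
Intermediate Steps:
Function('o')(m) = 1
f = Rational(12389, 11976) (f = Mul(-24778, Pow(Add(-13676, -10276), -1)) = Mul(-24778, Pow(-23952, -1)) = Mul(-24778, Rational(-1, 23952)) = Rational(12389, 11976) ≈ 1.0345)
s = Rational(72269, 11976) (s = Add(5, Rational(12389, 11976)) = Rational(72269, 11976) ≈ 6.0345)
Mul(Add(Mul(Mul(9, Add(11, Function('o')(2))), -80), s), Add(14720, 30233)) = Mul(Add(Mul(Mul(9, Add(11, 1)), -80), Rational(72269, 11976)), Add(14720, 30233)) = Mul(Add(Mul(Mul(9, 12), -80), Rational(72269, 11976)), 44953) = Mul(Add(Mul(108, -80), Rational(72269, 11976)), 44953) = Mul(Add(-8640, Rational(72269, 11976)), 44953) = Mul(Rational(-103400371, 11976), 44953) = Rational(-4648156877563, 11976)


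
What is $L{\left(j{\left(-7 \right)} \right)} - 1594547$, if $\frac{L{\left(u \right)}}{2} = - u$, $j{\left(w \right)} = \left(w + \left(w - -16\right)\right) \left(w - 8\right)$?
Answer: $-1594487$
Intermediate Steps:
$j{\left(w \right)} = \left(-8 + w\right) \left(16 + 2 w\right)$ ($j{\left(w \right)} = \left(w + \left(w + 16\right)\right) \left(-8 + w\right) = \left(w + \left(16 + w\right)\right) \left(-8 + w\right) = \left(16 + 2 w\right) \left(-8 + w\right) = \left(-8 + w\right) \left(16 + 2 w\right)$)
$L{\left(u \right)} = - 2 u$ ($L{\left(u \right)} = 2 \left(- u\right) = - 2 u$)
$L{\left(j{\left(-7 \right)} \right)} - 1594547 = - 2 \left(-128 + 2 \left(-7\right)^{2}\right) - 1594547 = - 2 \left(-128 + 2 \cdot 49\right) - 1594547 = - 2 \left(-128 + 98\right) - 1594547 = \left(-2\right) \left(-30\right) - 1594547 = 60 - 1594547 = -1594487$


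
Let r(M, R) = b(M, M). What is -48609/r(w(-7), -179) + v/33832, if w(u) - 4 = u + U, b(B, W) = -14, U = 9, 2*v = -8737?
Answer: 1644478529/473648 ≈ 3471.9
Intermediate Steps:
v = -8737/2 (v = (½)*(-8737) = -8737/2 ≈ -4368.5)
w(u) = 13 + u (w(u) = 4 + (u + 9) = 4 + (9 + u) = 13 + u)
r(M, R) = -14
-48609/r(w(-7), -179) + v/33832 = -48609/(-14) - 8737/2/33832 = -48609*(-1/14) - 8737/2*1/33832 = 48609/14 - 8737/67664 = 1644478529/473648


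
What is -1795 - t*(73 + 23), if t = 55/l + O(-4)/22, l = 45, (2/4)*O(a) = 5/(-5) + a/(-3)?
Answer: -63203/33 ≈ -1915.2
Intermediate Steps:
O(a) = -2 - 2*a/3 (O(a) = 2*(5/(-5) + a/(-3)) = 2*(5*(-1/5) + a*(-1/3)) = 2*(-1 - a/3) = -2 - 2*a/3)
t = 124/99 (t = 55/45 + (-2 - 2/3*(-4))/22 = 55*(1/45) + (-2 + 8/3)*(1/22) = 11/9 + (2/3)*(1/22) = 11/9 + 1/33 = 124/99 ≈ 1.2525)
-1795 - t*(73 + 23) = -1795 - 124*(73 + 23)/99 = -1795 - 124*96/99 = -1795 - 1*3968/33 = -1795 - 3968/33 = -63203/33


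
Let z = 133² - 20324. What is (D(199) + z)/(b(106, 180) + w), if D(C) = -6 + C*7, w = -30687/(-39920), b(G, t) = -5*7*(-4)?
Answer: -49820160/5619487 ≈ -8.8656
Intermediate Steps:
b(G, t) = 140 (b(G, t) = -35*(-4) = 140)
w = 30687/39920 (w = -30687*(-1/39920) = 30687/39920 ≈ 0.76871)
D(C) = -6 + 7*C
z = -2635 (z = 17689 - 20324 = -2635)
(D(199) + z)/(b(106, 180) + w) = ((-6 + 7*199) - 2635)/(140 + 30687/39920) = ((-6 + 1393) - 2635)/(5619487/39920) = (1387 - 2635)*(39920/5619487) = -1248*39920/5619487 = -49820160/5619487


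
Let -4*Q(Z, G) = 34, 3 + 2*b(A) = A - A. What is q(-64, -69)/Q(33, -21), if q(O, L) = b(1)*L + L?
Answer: -69/17 ≈ -4.0588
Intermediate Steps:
b(A) = -3/2 (b(A) = -3/2 + (A - A)/2 = -3/2 + (1/2)*0 = -3/2 + 0 = -3/2)
Q(Z, G) = -17/2 (Q(Z, G) = -1/4*34 = -17/2)
q(O, L) = -L/2 (q(O, L) = -3*L/2 + L = -L/2)
q(-64, -69)/Q(33, -21) = (-1/2*(-69))/(-17/2) = (69/2)*(-2/17) = -69/17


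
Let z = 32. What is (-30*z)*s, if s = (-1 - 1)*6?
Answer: 11520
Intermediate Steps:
s = -12 (s = -2*6 = -12)
(-30*z)*s = -30*32*(-12) = -960*(-12) = 11520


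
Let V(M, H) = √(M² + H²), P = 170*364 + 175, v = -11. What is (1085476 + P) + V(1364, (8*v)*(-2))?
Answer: 1147531 + 44*√977 ≈ 1.1489e+6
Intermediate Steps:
P = 62055 (P = 61880 + 175 = 62055)
V(M, H) = √(H² + M²)
(1085476 + P) + V(1364, (8*v)*(-2)) = (1085476 + 62055) + √(((8*(-11))*(-2))² + 1364²) = 1147531 + √((-88*(-2))² + 1860496) = 1147531 + √(176² + 1860496) = 1147531 + √(30976 + 1860496) = 1147531 + √1891472 = 1147531 + 44*√977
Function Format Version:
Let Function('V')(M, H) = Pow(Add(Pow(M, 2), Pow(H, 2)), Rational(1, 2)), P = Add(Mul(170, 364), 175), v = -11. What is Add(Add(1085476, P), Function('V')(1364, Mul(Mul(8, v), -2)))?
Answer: Add(1147531, Mul(44, Pow(977, Rational(1, 2)))) ≈ 1.1489e+6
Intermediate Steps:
P = 62055 (P = Add(61880, 175) = 62055)
Function('V')(M, H) = Pow(Add(Pow(H, 2), Pow(M, 2)), Rational(1, 2))
Add(Add(1085476, P), Function('V')(1364, Mul(Mul(8, v), -2))) = Add(Add(1085476, 62055), Pow(Add(Pow(Mul(Mul(8, -11), -2), 2), Pow(1364, 2)), Rational(1, 2))) = Add(1147531, Pow(Add(Pow(Mul(-88, -2), 2), 1860496), Rational(1, 2))) = Add(1147531, Pow(Add(Pow(176, 2), 1860496), Rational(1, 2))) = Add(1147531, Pow(Add(30976, 1860496), Rational(1, 2))) = Add(1147531, Pow(1891472, Rational(1, 2))) = Add(1147531, Mul(44, Pow(977, Rational(1, 2))))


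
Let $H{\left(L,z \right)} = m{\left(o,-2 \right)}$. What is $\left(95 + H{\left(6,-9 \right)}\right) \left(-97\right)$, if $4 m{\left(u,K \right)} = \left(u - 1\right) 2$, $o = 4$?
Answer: $- \frac{18721}{2} \approx -9360.5$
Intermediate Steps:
$m{\left(u,K \right)} = - \frac{1}{2} + \frac{u}{2}$ ($m{\left(u,K \right)} = \frac{\left(u - 1\right) 2}{4} = \frac{\left(-1 + u\right) 2}{4} = \frac{-2 + 2 u}{4} = - \frac{1}{2} + \frac{u}{2}$)
$H{\left(L,z \right)} = \frac{3}{2}$ ($H{\left(L,z \right)} = - \frac{1}{2} + \frac{1}{2} \cdot 4 = - \frac{1}{2} + 2 = \frac{3}{2}$)
$\left(95 + H{\left(6,-9 \right)}\right) \left(-97\right) = \left(95 + \frac{3}{2}\right) \left(-97\right) = \frac{193}{2} \left(-97\right) = - \frac{18721}{2}$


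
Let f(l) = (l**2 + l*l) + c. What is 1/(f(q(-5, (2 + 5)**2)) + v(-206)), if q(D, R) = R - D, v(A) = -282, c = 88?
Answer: 1/5638 ≈ 0.00017737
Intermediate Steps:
f(l) = 88 + 2*l**2 (f(l) = (l**2 + l*l) + 88 = (l**2 + l**2) + 88 = 2*l**2 + 88 = 88 + 2*l**2)
1/(f(q(-5, (2 + 5)**2)) + v(-206)) = 1/((88 + 2*((2 + 5)**2 - 1*(-5))**2) - 282) = 1/((88 + 2*(7**2 + 5)**2) - 282) = 1/((88 + 2*(49 + 5)**2) - 282) = 1/((88 + 2*54**2) - 282) = 1/((88 + 2*2916) - 282) = 1/((88 + 5832) - 282) = 1/(5920 - 282) = 1/5638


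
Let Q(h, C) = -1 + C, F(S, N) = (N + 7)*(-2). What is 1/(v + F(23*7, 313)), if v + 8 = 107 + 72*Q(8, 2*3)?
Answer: -1/181 ≈ -0.0055249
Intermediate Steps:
F(S, N) = -14 - 2*N (F(S, N) = (7 + N)*(-2) = -14 - 2*N)
v = 459 (v = -8 + (107 + 72*(-1 + 2*3)) = -8 + (107 + 72*(-1 + 6)) = -8 + (107 + 72*5) = -8 + (107 + 360) = -8 + 467 = 459)
1/(v + F(23*7, 313)) = 1/(459 + (-14 - 2*313)) = 1/(459 + (-14 - 626)) = 1/(459 - 640) = 1/(-181) = -1/181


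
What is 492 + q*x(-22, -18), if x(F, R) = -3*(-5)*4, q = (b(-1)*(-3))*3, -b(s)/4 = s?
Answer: -1668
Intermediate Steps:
b(s) = -4*s
q = -36 (q = (-4*(-1)*(-3))*3 = (4*(-3))*3 = -12*3 = -36)
x(F, R) = 60 (x(F, R) = 15*4 = 60)
492 + q*x(-22, -18) = 492 - 36*60 = 492 - 2160 = -1668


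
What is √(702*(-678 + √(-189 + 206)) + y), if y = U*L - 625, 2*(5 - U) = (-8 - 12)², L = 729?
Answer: √(-618736 + 702*√17) ≈ 784.76*I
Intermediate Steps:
U = -195 (U = 5 - (-8 - 12)²/2 = 5 - ½*(-20)² = 5 - ½*400 = 5 - 200 = -195)
y = -142780 (y = -195*729 - 625 = -142155 - 625 = -142780)
√(702*(-678 + √(-189 + 206)) + y) = √(702*(-678 + √(-189 + 206)) - 142780) = √(702*(-678 + √17) - 142780) = √((-475956 + 702*√17) - 142780) = √(-618736 + 702*√17)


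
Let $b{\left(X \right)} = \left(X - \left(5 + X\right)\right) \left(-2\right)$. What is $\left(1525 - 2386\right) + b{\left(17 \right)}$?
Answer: $-851$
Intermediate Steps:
$b{\left(X \right)} = 10$ ($b{\left(X \right)} = \left(-5\right) \left(-2\right) = 10$)
$\left(1525 - 2386\right) + b{\left(17 \right)} = \left(1525 - 2386\right) + 10 = -861 + 10 = -851$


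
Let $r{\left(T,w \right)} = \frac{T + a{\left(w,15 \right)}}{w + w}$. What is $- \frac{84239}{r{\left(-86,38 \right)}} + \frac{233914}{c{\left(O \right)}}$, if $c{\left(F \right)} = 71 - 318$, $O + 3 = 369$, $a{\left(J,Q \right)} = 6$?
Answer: $\frac{390655347}{4940} \approx 79080.0$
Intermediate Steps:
$O = 366$ ($O = -3 + 369 = 366$)
$r{\left(T,w \right)} = \frac{6 + T}{2 w}$ ($r{\left(T,w \right)} = \frac{T + 6}{w + w} = \frac{6 + T}{2 w}$)
$c{\left(F \right)} = -247$
$- \frac{84239}{r{\left(-86,38 \right)}} + \frac{233914}{c{\left(O \right)}} = - \frac{84239}{\frac{1}{2} \cdot \frac{1}{38} \left(6 - 86\right)} + \frac{233914}{-247} = - \frac{84239}{\frac{1}{2} \cdot \frac{1}{38} \left(-80\right)} + 233914 \left(- \frac{1}{247}\right) = - \frac{84239}{- \frac{20}{19}} - \frac{233914}{247} = \left(-84239\right) \left(- \frac{19}{20}\right) - \frac{233914}{247} = \frac{1600541}{20} - \frac{233914}{247} = \frac{390655347}{4940}$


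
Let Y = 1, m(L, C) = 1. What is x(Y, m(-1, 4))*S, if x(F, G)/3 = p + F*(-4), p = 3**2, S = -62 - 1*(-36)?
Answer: -390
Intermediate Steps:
S = -26 (S = -62 + 36 = -26)
p = 9
x(F, G) = 27 - 12*F (x(F, G) = 3*(9 + F*(-4)) = 3*(9 - 4*F) = 27 - 12*F)
x(Y, m(-1, 4))*S = (27 - 12*1)*(-26) = (27 - 12)*(-26) = 15*(-26) = -390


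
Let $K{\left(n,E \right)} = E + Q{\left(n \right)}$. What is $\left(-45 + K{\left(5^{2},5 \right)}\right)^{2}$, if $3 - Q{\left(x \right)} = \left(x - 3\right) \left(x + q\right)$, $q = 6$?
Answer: $516961$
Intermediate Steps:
$Q{\left(x \right)} = 3 - \left(-3 + x\right) \left(6 + x\right)$ ($Q{\left(x \right)} = 3 - \left(x - 3\right) \left(x + 6\right) = 3 - \left(-3 + x\right) \left(6 + x\right)$)
$K{\left(n,E \right)} = 21 + E - n^{2} - 3 n$ ($K{\left(n,E \right)} = E - \left(-21 + n^{2} + 3 n\right) = 21 + E - n^{2} - 3 n$)
$\left(-45 + K{\left(5^{2},5 \right)}\right)^{2} = \left(-45 + \left(21 + 5 - \left(5^{2}\right)^{2} - 3 \cdot 5^{2}\right)\right)^{2} = \left(-45 + \left(21 + 5 - 25^{2} - 75\right)\right)^{2} = \left(-45 + \left(21 + 5 - 625 - 75\right)\right)^{2} = \left(-45 - 674\right)^{2} = \left(-719\right)^{2} = 516961$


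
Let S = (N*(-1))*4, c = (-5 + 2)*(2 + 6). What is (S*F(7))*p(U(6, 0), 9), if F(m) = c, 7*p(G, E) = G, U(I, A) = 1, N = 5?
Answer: 480/7 ≈ 68.571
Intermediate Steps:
p(G, E) = G/7
c = -24 (c = -3*8 = -24)
S = -20 (S = (5*(-1))*4 = -5*4 = -20)
F(m) = -24
(S*F(7))*p(U(6, 0), 9) = (-20*(-24))*((1/7)*1) = 480*(1/7) = 480/7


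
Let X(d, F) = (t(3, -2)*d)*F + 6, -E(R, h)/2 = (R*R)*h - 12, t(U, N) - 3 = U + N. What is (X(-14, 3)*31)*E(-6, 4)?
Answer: 1325808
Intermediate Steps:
t(U, N) = 3 + N + U (t(U, N) = 3 + (U + N) = 3 + (N + U) = 3 + N + U)
E(R, h) = 24 - 2*h*R² (E(R, h) = -2*((R*R)*h - 12) = -2*(R²*h - 12) = -2*(h*R² - 12) = -2*(-12 + h*R²) = 24 - 2*h*R²)
X(d, F) = 6 + 4*F*d (X(d, F) = ((3 - 2 + 3)*d)*F + 6 = (4*d)*F + 6 = 4*F*d + 6 = 6 + 4*F*d)
(X(-14, 3)*31)*E(-6, 4) = ((6 + 4*3*(-14))*31)*(24 - 2*4*(-6)²) = ((6 - 168)*31)*(24 - 2*4*36) = (-162*31)*(24 - 288) = -5022*(-264) = 1325808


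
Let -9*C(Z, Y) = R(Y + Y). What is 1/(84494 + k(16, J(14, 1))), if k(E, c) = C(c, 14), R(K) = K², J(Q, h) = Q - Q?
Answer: 9/759662 ≈ 1.1847e-5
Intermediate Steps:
J(Q, h) = 0
C(Z, Y) = -4*Y²/9 (C(Z, Y) = -(Y + Y)²/9 = -4*Y²/9)
k(E, c) = -784/9 (k(E, c) = -4/9*14² = -4/9*196 = -784/9)
1/(84494 + k(16, J(14, 1))) = 1/(84494 - 784/9) = 1/(759662/9) = 9/759662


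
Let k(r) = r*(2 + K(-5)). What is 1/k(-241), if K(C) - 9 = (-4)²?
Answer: -1/6507 ≈ -0.00015368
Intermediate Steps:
K(C) = 25 (K(C) = 9 + (-4)² = 9 + 16 = 25)
k(r) = 27*r (k(r) = r*(2 + 25) = r*27 = 27*r)
1/k(-241) = 1/(27*(-241)) = 1/(-6507) = -1/6507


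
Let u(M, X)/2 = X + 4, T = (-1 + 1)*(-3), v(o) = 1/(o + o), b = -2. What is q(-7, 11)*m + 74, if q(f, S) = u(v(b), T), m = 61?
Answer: 562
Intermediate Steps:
v(o) = 1/(2*o)
T = 0 (T = 0*(-3) = 0)
u(M, X) = 8 + 2*X (u(M, X) = 2*(X + 4) = 2*(4 + X) = 8 + 2*X)
q(f, S) = 8 (q(f, S) = 8 + 2*0 = 8 + 0 = 8)
q(-7, 11)*m + 74 = 8*61 + 74 = 488 + 74 = 562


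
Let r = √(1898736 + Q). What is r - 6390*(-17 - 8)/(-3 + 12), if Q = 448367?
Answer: 17750 + √2347103 ≈ 19282.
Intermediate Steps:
r = √2347103 (r = √(1898736 + 448367) = √2347103 ≈ 1532.0)
r - 6390*(-17 - 8)/(-3 + 12) = √2347103 - 6390*(-17 - 8)/(-3 + 12) = √2347103 - 6390*(-25/9) = √2347103 - 6390*(-25*⅑) = √2347103 - 6390*(-25)/9 = √2347103 - 1*(-17750) = √2347103 + 17750 = 17750 + √2347103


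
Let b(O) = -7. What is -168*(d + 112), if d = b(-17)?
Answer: -17640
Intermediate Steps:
d = -7
-168*(d + 112) = -168*(-7 + 112) = -168*105 = -17640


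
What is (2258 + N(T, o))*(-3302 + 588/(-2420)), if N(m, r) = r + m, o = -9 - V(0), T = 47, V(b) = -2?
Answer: -4591075386/605 ≈ -7.5886e+6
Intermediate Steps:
o = -7 (o = -9 - 1*(-2) = -9 + 2 = -7)
N(m, r) = m + r
(2258 + N(T, o))*(-3302 + 588/(-2420)) = (2258 + (47 - 7))*(-3302 + 588/(-2420)) = (2258 + 40)*(-3302 + 588*(-1/2420)) = 2298*(-3302 - 147/605) = 2298*(-1997857/605) = -4591075386/605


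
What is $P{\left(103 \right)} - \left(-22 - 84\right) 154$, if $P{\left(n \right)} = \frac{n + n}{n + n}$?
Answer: $16325$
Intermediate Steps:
$P{\left(n \right)} = 1$ ($P{\left(n \right)} = \frac{2 n}{2 n} = 2 n \frac{1}{2 n} = 1$)
$P{\left(103 \right)} - \left(-22 - 84\right) 154 = 1 - \left(-22 - 84\right) 154 = 1 - \left(-106\right) 154 = 1 - -16324 = 1 + 16324 = 16325$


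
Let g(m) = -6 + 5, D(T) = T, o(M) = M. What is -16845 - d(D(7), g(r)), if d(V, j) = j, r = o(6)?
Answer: -16844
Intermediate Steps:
r = 6
g(m) = -1
-16845 - d(D(7), g(r)) = -16845 - 1*(-1) = -16845 + 1 = -16844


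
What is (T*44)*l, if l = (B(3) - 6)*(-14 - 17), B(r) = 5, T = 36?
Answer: 49104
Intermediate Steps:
l = 31 (l = (5 - 6)*(-14 - 17) = -1*(-31) = 31)
(T*44)*l = (36*44)*31 = 1584*31 = 49104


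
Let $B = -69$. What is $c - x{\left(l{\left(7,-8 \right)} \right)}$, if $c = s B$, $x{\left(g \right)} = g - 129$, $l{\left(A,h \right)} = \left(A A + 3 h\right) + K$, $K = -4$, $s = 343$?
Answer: $-23559$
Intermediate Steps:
$l{\left(A,h \right)} = -4 + A^{2} + 3 h$ ($l{\left(A,h \right)} = \left(A A + 3 h\right) - 4 = \left(A^{2} + 3 h\right) - 4 = -4 + A^{2} + 3 h$)
$x{\left(g \right)} = -129 + g$
$c = -23667$ ($c = 343 \left(-69\right) = -23667$)
$c - x{\left(l{\left(7,-8 \right)} \right)} = -23667 - \left(-129 + \left(-4 + 7^{2} + 3 \left(-8\right)\right)\right) = -23667 - \left(-129 - -21\right) = -23667 - \left(-129 + 21\right) = -23667 - -108 = -23667 + 108 = -23559$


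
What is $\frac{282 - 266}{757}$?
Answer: $\frac{16}{757} \approx 0.021136$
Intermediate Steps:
$\frac{282 - 266}{757} = 16 \cdot \frac{1}{757} = \frac{16}{757}$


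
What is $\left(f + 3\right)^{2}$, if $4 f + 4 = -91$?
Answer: $\frac{6889}{16} \approx 430.56$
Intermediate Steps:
$f = - \frac{95}{4}$ ($f = -1 + \frac{1}{4} \left(-91\right) = -1 - \frac{91}{4} = - \frac{95}{4} \approx -23.75$)
$\left(f + 3\right)^{2} = \left(- \frac{95}{4} + 3\right)^{2} = \left(- \frac{83}{4}\right)^{2} = \frac{6889}{16}$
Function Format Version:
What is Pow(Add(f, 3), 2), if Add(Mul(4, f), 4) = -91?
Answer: Rational(6889, 16) ≈ 430.56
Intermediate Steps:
f = Rational(-95, 4) (f = Add(-1, Mul(Rational(1, 4), -91)) = Add(-1, Rational(-91, 4)) = Rational(-95, 4) ≈ -23.750)
Pow(Add(f, 3), 2) = Pow(Add(Rational(-95, 4), 3), 2) = Pow(Rational(-83, 4), 2) = Rational(6889, 16)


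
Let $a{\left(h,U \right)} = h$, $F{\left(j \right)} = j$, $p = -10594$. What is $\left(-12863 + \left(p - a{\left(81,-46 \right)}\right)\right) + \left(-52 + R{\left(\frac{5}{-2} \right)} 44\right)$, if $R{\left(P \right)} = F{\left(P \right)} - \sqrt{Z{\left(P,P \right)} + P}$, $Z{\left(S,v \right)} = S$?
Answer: $-23700 - 44 i \sqrt{5} \approx -23700.0 - 98.387 i$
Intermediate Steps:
$R{\left(P \right)} = P - \sqrt{2} \sqrt{P}$ ($R{\left(P \right)} = P - \sqrt{P + P} = P - \sqrt{2 P} = P - \sqrt{2} \sqrt{P}$)
$\left(-12863 + \left(p - a{\left(81,-46 \right)}\right)\right) + \left(-52 + R{\left(\frac{5}{-2} \right)} 44\right) = \left(-12863 - 10675\right) - \left(52 - \left(\frac{5}{-2} - \sqrt{2} \sqrt{\frac{5}{-2}}\right) 44\right) = \left(-12863 - 10675\right) - \left(52 - \left(5 \left(- \frac{1}{2}\right) - \sqrt{2} \sqrt{5 \left(- \frac{1}{2}\right)}\right) 44\right) = \left(-12863 - 10675\right) - \left(52 - \left(- \frac{5}{2} - \sqrt{2} \sqrt{- \frac{5}{2}}\right) 44\right) = -23538 - \left(52 - \left(- \frac{5}{2} - \sqrt{2} \frac{i \sqrt{10}}{2}\right) 44\right) = -23538 - \left(52 - \left(- \frac{5}{2} - i \sqrt{5}\right) 44\right) = -23538 - \left(162 + 44 i \sqrt{5}\right) = -23700 - 44 i \sqrt{5}$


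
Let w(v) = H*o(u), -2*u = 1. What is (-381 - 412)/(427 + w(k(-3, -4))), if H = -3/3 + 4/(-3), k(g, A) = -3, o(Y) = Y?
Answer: -4758/2569 ≈ -1.8521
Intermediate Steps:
u = -½ (u = -½*1 = -½ ≈ -0.50000)
H = -7/3 (H = -3*⅓ + 4*(-⅓) = -1 - 4/3 = -7/3 ≈ -2.3333)
w(v) = 7/6 (w(v) = -7/3*(-½) = 7/6)
(-381 - 412)/(427 + w(k(-3, -4))) = (-381 - 412)/(427 + 7/6) = -793/(2569/6) = (6/2569)*(-793) = -4758/2569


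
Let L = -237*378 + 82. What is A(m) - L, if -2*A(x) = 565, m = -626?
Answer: 178443/2 ≈ 89222.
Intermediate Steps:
L = -89504 (L = -89586 + 82 = -89504)
A(x) = -565/2 (A(x) = -1/2*565 = -565/2)
A(m) - L = -565/2 - 1*(-89504) = -565/2 + 89504 = 178443/2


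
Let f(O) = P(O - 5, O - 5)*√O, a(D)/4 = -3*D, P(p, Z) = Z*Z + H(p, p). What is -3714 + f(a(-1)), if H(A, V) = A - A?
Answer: -3714 + 98*√3 ≈ -3544.3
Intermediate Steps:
H(A, V) = 0
P(p, Z) = Z² (P(p, Z) = Z*Z + 0 = Z² + 0 = Z²)
a(D) = -12*D (a(D) = 4*(-3*D) = -12*D)
f(O) = √O*(-5 + O)² (f(O) = (O - 5)²*√O = (-5 + O)²*√O = √O*(-5 + O)²)
-3714 + f(a(-1)) = -3714 + √(-12*(-1))*(-5 - 12*(-1))² = -3714 + √12*(-5 + 12)² = -3714 + (2*√3)*7² = -3714 + (2*√3)*49 = -3714 + 98*√3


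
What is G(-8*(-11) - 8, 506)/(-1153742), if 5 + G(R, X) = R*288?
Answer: -23035/1153742 ≈ -0.019965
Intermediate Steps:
G(R, X) = -5 + 288*R (G(R, X) = -5 + R*288 = -5 + 288*R)
G(-8*(-11) - 8, 506)/(-1153742) = (-5 + 288*(-8*(-11) - 8))/(-1153742) = (-5 + 288*(88 - 8))*(-1/1153742) = (-5 + 288*80)*(-1/1153742) = (-5 + 23040)*(-1/1153742) = 23035*(-1/1153742) = -23035/1153742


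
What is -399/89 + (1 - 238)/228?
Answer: -37355/6764 ≈ -5.5226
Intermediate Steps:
-399/89 + (1 - 238)/228 = -399*1/89 - 237*1/228 = -399/89 - 79/76 = -37355/6764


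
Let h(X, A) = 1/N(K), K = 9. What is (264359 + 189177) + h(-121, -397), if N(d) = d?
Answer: 4081825/9 ≈ 4.5354e+5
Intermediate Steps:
h(X, A) = ⅑ (h(X, A) = 1/9 = ⅑)
(264359 + 189177) + h(-121, -397) = (264359 + 189177) + ⅑ = 453536 + ⅑ = 4081825/9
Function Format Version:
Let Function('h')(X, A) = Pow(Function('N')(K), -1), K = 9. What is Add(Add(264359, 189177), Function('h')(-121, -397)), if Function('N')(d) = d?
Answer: Rational(4081825, 9) ≈ 4.5354e+5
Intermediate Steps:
Function('h')(X, A) = Rational(1, 9) (Function('h')(X, A) = Pow(9, -1) = Rational(1, 9))
Add(Add(264359, 189177), Function('h')(-121, -397)) = Add(Add(264359, 189177), Rational(1, 9)) = Add(453536, Rational(1, 9)) = Rational(4081825, 9)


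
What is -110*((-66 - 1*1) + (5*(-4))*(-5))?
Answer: -3630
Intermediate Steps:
-110*((-66 - 1*1) + (5*(-4))*(-5)) = -110*((-66 - 1) - 20*(-5)) = -110*(-67 + 100) = -110*33 = -3630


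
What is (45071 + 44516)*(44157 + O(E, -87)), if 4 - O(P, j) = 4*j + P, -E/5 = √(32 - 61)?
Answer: 3987427783 + 447935*I*√29 ≈ 3.9874e+9 + 2.4122e+6*I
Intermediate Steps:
E = -5*I*√29 (E = -5*√(32 - 61) = -5*I*√29 ≈ -26.926*I)
O(P, j) = 4 - P - 4*j (O(P, j) = 4 - (4*j + P) = 4 - (P + 4*j) = 4 + (-P - 4*j) = 4 - P - 4*j)
(45071 + 44516)*(44157 + O(E, -87)) = (45071 + 44516)*(44157 + (4 - (-5)*I*√29 - 4*(-87))) = 89587*(44157 + (4 + 5*I*√29 + 348)) = 89587*(44157 + (352 + 5*I*√29)) = 89587*(44509 + 5*I*√29) = 3987427783 + 447935*I*√29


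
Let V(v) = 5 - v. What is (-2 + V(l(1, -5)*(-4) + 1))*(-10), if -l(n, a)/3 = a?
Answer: -620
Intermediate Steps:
l(n, a) = -3*a
(-2 + V(l(1, -5)*(-4) + 1))*(-10) = (-2 + (5 - (-3*(-5)*(-4) + 1)))*(-10) = (-2 + (5 - (15*(-4) + 1)))*(-10) = (-2 + (5 - (-60 + 1)))*(-10) = (-2 + (5 - 1*(-59)))*(-10) = (-2 + (5 + 59))*(-10) = (-2 + 64)*(-10) = 62*(-10) = -620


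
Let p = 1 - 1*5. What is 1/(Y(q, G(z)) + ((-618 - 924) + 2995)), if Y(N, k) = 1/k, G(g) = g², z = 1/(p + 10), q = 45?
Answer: 1/1489 ≈ 0.00067159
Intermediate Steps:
p = -4 (p = 1 - 5 = -4)
z = ⅙ (z = 1/(-4 + 10) = 1/6 = ⅙ ≈ 0.16667)
1/(Y(q, G(z)) + ((-618 - 924) + 2995)) = 1/(1/((⅙)²) + ((-618 - 924) + 2995)) = 1/(1/(1/36) + (-1542 + 2995)) = 1/(36 + 1453) = 1/1489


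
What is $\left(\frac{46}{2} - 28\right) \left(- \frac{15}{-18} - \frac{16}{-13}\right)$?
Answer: $- \frac{805}{78} \approx -10.321$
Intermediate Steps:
$\left(\frac{46}{2} - 28\right) \left(- \frac{15}{-18} - \frac{16}{-13}\right) = \left(46 \cdot \frac{1}{2} - 28\right) \left(\left(-15\right) \left(- \frac{1}{18}\right) - - \frac{16}{13}\right) = \left(23 - 28\right) \left(\frac{5}{6} + \frac{16}{13}\right) = \left(-5\right) \frac{161}{78} = - \frac{805}{78}$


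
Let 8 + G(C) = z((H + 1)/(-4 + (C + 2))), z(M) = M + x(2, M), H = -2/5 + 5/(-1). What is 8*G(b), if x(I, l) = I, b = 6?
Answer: -284/5 ≈ -56.800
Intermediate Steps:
H = -27/5 (H = -2*⅕ + 5*(-1) = -⅖ - 5 = -27/5 ≈ -5.4000)
z(M) = 2 + M (z(M) = M + 2 = 2 + M)
G(C) = -6 - 22/(5*(-2 + C)) (G(C) = -8 + (2 + (-27/5 + 1)/(-4 + (C + 2))) = -8 + (2 - 22/(5*(-4 + (2 + C)))) = -8 + (2 - 22/(5*(-2 + C))) = -6 - 22/(5*(-2 + C)))
8*G(b) = 8*(2*(19 - 15*6)/(5*(-2 + 6))) = 8*((⅖)*(19 - 90)/4) = 8*((⅖)*(¼)*(-71)) = 8*(-71/10) = -284/5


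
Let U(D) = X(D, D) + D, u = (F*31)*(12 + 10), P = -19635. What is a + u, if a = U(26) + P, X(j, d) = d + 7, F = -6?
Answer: -23668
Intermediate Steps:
u = -4092 (u = (-6*31)*(12 + 10) = -186*22 = -4092)
X(j, d) = 7 + d
U(D) = 7 + 2*D (U(D) = (7 + D) + D = 7 + 2*D)
a = -19576 (a = (7 + 2*26) - 19635 = (7 + 52) - 19635 = 59 - 19635 = -19576)
a + u = -19576 - 4092 = -23668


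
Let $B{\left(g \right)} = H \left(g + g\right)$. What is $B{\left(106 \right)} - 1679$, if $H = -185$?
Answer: $-40899$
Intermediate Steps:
$B{\left(g \right)} = - 370 g$ ($B{\left(g \right)} = - 185 \left(g + g\right) = - 185 \cdot 2 g = - 370 g$)
$B{\left(106 \right)} - 1679 = \left(-370\right) 106 - 1679 = -39220 - 1679 = -40899$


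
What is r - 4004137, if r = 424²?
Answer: -3824361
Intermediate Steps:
r = 179776
r - 4004137 = 179776 - 4004137 = -3824361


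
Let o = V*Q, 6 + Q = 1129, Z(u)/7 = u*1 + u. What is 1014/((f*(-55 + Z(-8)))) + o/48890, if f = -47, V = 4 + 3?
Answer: 111275449/383737610 ≈ 0.28998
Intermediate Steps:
V = 7
Z(u) = 14*u (Z(u) = 7*(u*1 + u) = 7*(u + u) = 7*(2*u) = 14*u)
Q = 1123 (Q = -6 + 1129 = 1123)
o = 7861 (o = 7*1123 = 7861)
1014/((f*(-55 + Z(-8)))) + o/48890 = 1014/((-47*(-55 + 14*(-8)))) + 7861/48890 = 1014/((-47*(-55 - 112))) + 7861*(1/48890) = 1014/((-47*(-167))) + 7861/48890 = 1014/7849 + 7861/48890 = 111275449/383737610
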